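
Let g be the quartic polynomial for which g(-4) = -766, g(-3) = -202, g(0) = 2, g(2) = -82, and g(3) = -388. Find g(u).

Write g(u) = au^4 + bu^3 + cu^2 + du + e. Substituting each data point gives a linear system:
  256a - 64b + 16c - 4d + e = -766
  81a - 27b + 9c - 3d + e = -202
  e = 2
  16a + 8b + 4c + 2d + e = -82
  81a + 27b + 9c + 3d + e = -388
Solving the system yields a = -4, b = -3, c = 3, d = -4, e = 2.
So g(u) = -4u^4 - 3u^3 + 3u^2 - 4u + 2.
Check: g(-3) = -202. ✓

g(u) = -4u^4 - 3u^3 + 3u^2 - 4u + 2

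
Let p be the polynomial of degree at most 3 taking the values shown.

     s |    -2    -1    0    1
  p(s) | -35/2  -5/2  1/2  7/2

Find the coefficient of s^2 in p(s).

0

Write p(s) = as^3 + bs^2 + cs + d. Substituting each data point gives a linear system:
  -8a + 4b - 2c + d = -35/2
  -a + b - c + d = -5/2
  d = 1/2
  a + b + c + d = 7/2
Solving the system yields a = 2, b = 0, c = 1, d = 1/2.
So p(s) = 2s³ + s + 1/2.
The coefficient of s^2 is 0.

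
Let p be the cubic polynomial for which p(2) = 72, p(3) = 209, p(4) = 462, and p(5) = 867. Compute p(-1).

Forward differences of the values at x = 2, 3, 4, 5:
  p  : 72  209  462  867
  Δ  : 137  253  405
  Δ^2: 116  152
  Δ^3: 36
The third differences are constant, confirming degree 3.
Interpolating (Newton forward form) and evaluating at x = -1 gives p(-1) = -3.

-3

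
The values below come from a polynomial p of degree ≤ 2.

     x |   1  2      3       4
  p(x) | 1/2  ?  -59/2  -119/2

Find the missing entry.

-19/2

On equispaced nodes a degree-2 polynomial has vanishing third forward difference, so
  - p(1) + 3·p(2) - 3·p(3) + p(4) = 0.
Substituting the known values and solving for p(2):
  3·p(2) = -57/2
  p(2) = -19/2.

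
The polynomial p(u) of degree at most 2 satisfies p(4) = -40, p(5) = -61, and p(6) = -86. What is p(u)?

Write p(u) = au^2 + bu + c. Substituting each data point gives a linear system:
  16a + 4b + c = -40
  25a + 5b + c = -61
  36a + 6b + c = -86
Solving the system yields a = -2, b = -3, c = 4.
So p(u) = -2u^2 - 3u + 4.
Check: p(5) = -61. ✓

p(u) = -2u^2 - 3u + 4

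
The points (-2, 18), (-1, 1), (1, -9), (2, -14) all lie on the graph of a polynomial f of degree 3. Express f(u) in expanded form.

f(u) = -u^3 + 2u^2 - 4u - 6

Write f(u) = au^3 + bu^2 + cu + d. Substituting each data point gives a linear system:
  -8a + 4b - 2c + d = 18
  -a + b - c + d = 1
  a + b + c + d = -9
  8a + 4b + 2c + d = -14
Solving the system yields a = -1, b = 2, c = -4, d = -6.
So f(u) = -u^3 + 2u^2 - 4u - 6.
Check: f(1) = -9. ✓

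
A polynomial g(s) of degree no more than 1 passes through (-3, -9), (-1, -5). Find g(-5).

Write g(s) = as + b. Substituting each data point gives a linear system:
  -3a + b = -9
  -a + b = -5
Solving the system yields a = 2, b = -3.
So g(s) = 2s - 3.
Then g(-5) = -13.

-13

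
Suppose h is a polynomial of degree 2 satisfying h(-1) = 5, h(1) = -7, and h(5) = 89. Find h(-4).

Using the Lagrange interpolation formula with nodes -1, 1, 5:
  L_0(t) = (t - 1)(t - 5) / 12
  L_1(t) = (t + 1)(t - 5) / -8
  L_2(t) = (t + 1)(t - 1) / 24
Then h(t) = 5·L_0(t) - 7·L_1(t) + 89·L_2(t).
Expanding and collecting terms gives h(t) = 5t^2 - 6t - 6.
Evaluating at t = -4: h(-4) = 98.

98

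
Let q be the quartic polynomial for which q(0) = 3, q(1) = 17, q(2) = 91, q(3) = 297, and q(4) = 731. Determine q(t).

q(t) = t^4 + 6t^3 + 5t^2 + 2t + 3

Write q(t) = at^4 + bt^3 + ct^2 + dt + e. Substituting each data point gives a linear system:
  e = 3
  a + b + c + d + e = 17
  16a + 8b + 4c + 2d + e = 91
  81a + 27b + 9c + 3d + e = 297
  256a + 64b + 16c + 4d + e = 731
Solving the system yields a = 1, b = 6, c = 5, d = 2, e = 3.
So q(t) = t^4 + 6t^3 + 5t^2 + 2t + 3.
Check: q(4) = 731. ✓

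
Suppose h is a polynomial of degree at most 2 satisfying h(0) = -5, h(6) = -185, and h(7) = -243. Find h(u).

Using the Lagrange interpolation formula with nodes 0, 6, 7:
  L_0(u) = (u - 6)(u - 7) / 42
  L_1(u) = u(u - 7) / -6
  L_2(u) = u(u - 6) / 7
Then h(u) = -5·L_0(u) - 185·L_1(u) - 243·L_2(u).
Expanding and collecting terms gives h(u) = -4u² - 6u - 5.
Check: h(7) = -243. ✓

h(u) = -4u^2 - 6u - 5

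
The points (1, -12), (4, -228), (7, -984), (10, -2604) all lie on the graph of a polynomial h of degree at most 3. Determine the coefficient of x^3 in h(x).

Write h(x) = ax^3 + bx^2 + cx + d. Substituting each data point gives a linear system:
  a + b + c + d = -12
  64a + 16b + 4c + d = -228
  343a + 49b + 7c + d = -984
  1000a + 100b + 10c + d = -2604
Solving the system yields a = -2, b = -6, c = 0, d = -4.
So h(x) = -2x³ - 6x² - 4.
The leading coefficient is -2.

-2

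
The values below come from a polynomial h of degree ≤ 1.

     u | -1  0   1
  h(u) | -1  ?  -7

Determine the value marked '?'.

-4

The 2 known points determine the degree-1 polynomial uniquely.
Write h(u) = au + b. Substituting each data point gives a linear system:
  -a + b = -1
  a + b = -7
Solving the system yields a = -3, b = -4.
So h(u) = -3u - 4.
Then h(0) = -4.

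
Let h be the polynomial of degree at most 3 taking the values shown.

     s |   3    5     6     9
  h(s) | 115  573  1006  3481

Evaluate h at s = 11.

6411

Using the Lagrange interpolation formula with nodes 3, 5, 6, 9:
  L_0(s) = (s - 5)(s - 6)(s - 9) / -36
  L_1(s) = (s - 3)(s - 6)(s - 9) / 8
  L_2(s) = (s - 3)(s - 5)(s - 9) / -9
  L_3(s) = (s - 3)(s - 5)(s - 6) / 72
Then h(s) = 115·L_0(s) + 573·L_1(s) + 1006·L_2(s) + 3481·L_3(s).
Expanding and collecting terms gives h(s) = 5s^3 - 2s^2 - 2.
Evaluating at s = 11: h(11) = 6411.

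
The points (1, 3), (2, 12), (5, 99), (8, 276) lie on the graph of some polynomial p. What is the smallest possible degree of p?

2

Divided differences on the nodes 1, 2, 5, 8:
  order 0: 3  12  99  276
  order 1: 9  29  59
  order 2: 5  5
  order 3: 0
The order-2 divided differences are all 5 (nonzero) and every higher order vanishes, so the data lies on a polynomial of degree exactly 2.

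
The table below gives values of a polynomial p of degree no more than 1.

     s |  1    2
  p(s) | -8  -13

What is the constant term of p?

-3

Write p(s) = as + b. Substituting each data point gives a linear system:
  a + b = -8
  2a + b = -13
Solving the system yields a = -5, b = -3.
So p(s) = -5s - 3.
The constant term is -3.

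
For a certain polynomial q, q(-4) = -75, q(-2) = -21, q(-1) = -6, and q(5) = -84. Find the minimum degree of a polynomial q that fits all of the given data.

2

Divided differences on the nodes -4, -2, -1, 5:
  order 0: -75  -21  -6  -84
  order 1: 27  15  -13
  order 2: -4  -4
  order 3: 0
The order-2 divided differences are all -4 (nonzero) and every higher order vanishes, so the data lies on a polynomial of degree exactly 2.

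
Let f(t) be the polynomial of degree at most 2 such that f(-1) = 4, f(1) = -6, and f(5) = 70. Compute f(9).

274

Using the Lagrange interpolation formula with nodes -1, 1, 5:
  L_0(t) = (t - 1)(t - 5) / 12
  L_1(t) = (t + 1)(t - 5) / -8
  L_2(t) = (t + 1)(t - 1) / 24
Then f(t) = 4·L_0(t) - 6·L_1(t) + 70·L_2(t).
Expanding and collecting terms gives f(t) = 4t^2 - 5t - 5.
Evaluating at t = 9: f(9) = 274.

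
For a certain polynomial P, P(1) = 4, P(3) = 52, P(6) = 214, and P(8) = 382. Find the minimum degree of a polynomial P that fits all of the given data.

Divided differences on the nodes 1, 3, 6, 8:
  order 0: 4  52  214  382
  order 1: 24  54  84
  order 2: 6  6
  order 3: 0
The order-2 divided differences are all 6 (nonzero) and every higher order vanishes, so the data lies on a polynomial of degree exactly 2.

2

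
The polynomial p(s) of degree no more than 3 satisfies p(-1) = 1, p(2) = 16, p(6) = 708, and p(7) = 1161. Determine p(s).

p(s) = 4s^3 - 4s^2 - 3s + 6

Write p(s) = as^3 + bs^2 + cs + d. Substituting each data point gives a linear system:
  -a + b - c + d = 1
  8a + 4b + 2c + d = 16
  216a + 36b + 6c + d = 708
  343a + 49b + 7c + d = 1161
Solving the system yields a = 4, b = -4, c = -3, d = 6.
So p(s) = 4s³ - 4s² - 3s + 6.
Check: p(2) = 16. ✓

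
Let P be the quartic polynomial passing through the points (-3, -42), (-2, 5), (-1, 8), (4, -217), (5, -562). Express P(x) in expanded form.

P(x) = -x^4 + 3x^2 - 3x + 3

Write P(x) = ax^4 + bx^3 + cx^2 + dx + e. Substituting each data point gives a linear system:
  81a - 27b + 9c - 3d + e = -42
  16a - 8b + 4c - 2d + e = 5
  a - b + c - d + e = 8
  256a + 64b + 16c + 4d + e = -217
  625a + 125b + 25c + 5d + e = -562
Solving the system yields a = -1, b = 0, c = 3, d = -3, e = 3.
So P(x) = -x^4 + 3x^2 - 3x + 3.
Check: P(-3) = -42. ✓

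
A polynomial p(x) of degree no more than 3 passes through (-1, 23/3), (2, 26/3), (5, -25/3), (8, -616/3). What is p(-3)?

Using the Lagrange interpolation formula with nodes -1, 2, 5, 8:
  L_0(x) = (x - 2)(x - 5)(x - 8) / -162
  L_1(x) = (x + 1)(x - 5)(x - 8) / 54
  L_2(x) = (x + 1)(x - 2)(x - 8) / -54
  L_3(x) = (x + 1)(x - 2)(x - 5) / 162
Then p(x) = 23/3·L_0(x) + 26/3·L_1(x) - 25/3·L_2(x) - 616/3·L_3(x).
Expanding and collecting terms gives p(x) = -x^3 + 5x^2 - (5/3)x.
Evaluating at x = -3: p(-3) = 77.

77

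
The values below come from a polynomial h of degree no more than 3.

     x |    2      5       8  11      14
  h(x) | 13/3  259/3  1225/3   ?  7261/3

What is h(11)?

On equispaced nodes a degree-3 polynomial has vanishing fourth forward difference, so
  h(2) - 4·h(5) + 6·h(8) - 4·h(11) + h(14) = 0.
Substituting the known values and solving for h(11):
  -4·h(11) = -13588/3
  h(11) = 3397/3.

3397/3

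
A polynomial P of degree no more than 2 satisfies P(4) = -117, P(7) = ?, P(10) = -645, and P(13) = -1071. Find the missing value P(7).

-327

The 3 known points determine the degree-2 polynomial uniquely.
Write P(u) = au^2 + bu + c. Substituting each data point gives a linear system:
  16a + 4b + c = -117
  100a + 10b + c = -645
  169a + 13b + c = -1071
Solving the system yields a = -6, b = -4, c = -5.
So P(u) = -6u^2 - 4u - 5.
Then P(7) = -327.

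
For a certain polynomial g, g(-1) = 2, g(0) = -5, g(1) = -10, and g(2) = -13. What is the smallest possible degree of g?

Forward differences of the values at n = -1, 0, 1, 2:
  g  : 2  -5  -10  -13
  Δ  : -7  -5  -3
  Δ^2: 2  2
  Δ^3: 0
The second differences are constant (2) and nonzero, while all higher differences vanish, so the minimal degree is 2.

2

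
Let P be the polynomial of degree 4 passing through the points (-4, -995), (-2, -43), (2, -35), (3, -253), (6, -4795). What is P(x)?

P(x) = -4x^4 + x^3 + 5x^2 - 2x + 5

Write P(x) = ax^4 + bx^3 + cx^2 + dx + e. Substituting each data point gives a linear system:
  256a - 64b + 16c - 4d + e = -995
  16a - 8b + 4c - 2d + e = -43
  16a + 8b + 4c + 2d + e = -35
  81a + 27b + 9c + 3d + e = -253
  1296a + 216b + 36c + 6d + e = -4795
Solving the system yields a = -4, b = 1, c = 5, d = -2, e = 5.
So P(x) = -4x^4 + x^3 + 5x^2 - 2x + 5.
Check: P(3) = -253. ✓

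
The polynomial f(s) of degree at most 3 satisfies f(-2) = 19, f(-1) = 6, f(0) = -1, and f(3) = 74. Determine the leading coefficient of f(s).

1

Write f(s) = as^3 + bs^2 + cs + d. Substituting each data point gives a linear system:
  -8a + 4b - 2c + d = 19
  -a + b - c + d = 6
  d = -1
  27a + 9b + 3c + d = 74
Solving the system yields a = 1, b = 6, c = -2, d = -1.
So f(s) = s^3 + 6s^2 - 2s - 1.
The leading coefficient is 1.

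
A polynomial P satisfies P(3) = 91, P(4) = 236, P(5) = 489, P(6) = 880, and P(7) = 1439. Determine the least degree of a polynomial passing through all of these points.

Divided differences on the nodes 3, 4, 5, 6, 7:
  order 0: 91  236  489  880  1439
  order 1: 145  253  391  559
  order 2: 54  69  84
  order 3: 5  5
  order 4: 0
The order-3 divided differences are all 5 (nonzero) and every higher order vanishes, so the data lies on a polynomial of degree exactly 3.

3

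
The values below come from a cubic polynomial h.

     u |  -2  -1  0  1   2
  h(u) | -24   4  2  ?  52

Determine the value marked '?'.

The 4 known points determine the degree-3 polynomial uniquely.
Write h(u) = au^3 + bu^2 + cu + d. Substituting each data point gives a linear system:
  -8a + 4b - 2c + d = -24
  -a + b - c + d = 4
  d = 2
  8a + 4b + 2c + d = 52
Solving the system yields a = 6, b = 3, c = -5, d = 2.
So h(u) = 6u^3 + 3u^2 - 5u + 2.
Then h(1) = 6.

6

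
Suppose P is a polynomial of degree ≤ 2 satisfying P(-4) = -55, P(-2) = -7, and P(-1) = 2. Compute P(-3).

Write P(u) = au^2 + bu + c. Substituting each data point gives a linear system:
  16a - 4b + c = -55
  4a - 2b + c = -7
  a - b + c = 2
Solving the system yields a = -5, b = -6, c = 1.
So P(u) = -5u^2 - 6u + 1.
Then P(-3) = -26.

-26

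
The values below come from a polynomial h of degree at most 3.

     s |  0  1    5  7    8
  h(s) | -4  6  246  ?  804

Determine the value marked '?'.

The 4 known points determine the degree-3 polynomial uniquely.
Write h(s) = as^3 + bs^2 + cs + d. Substituting each data point gives a linear system:
  d = -4
  a + b + c + d = 6
  125a + 25b + 5c + d = 246
  512a + 64b + 8c + d = 804
Solving the system yields a = 1, b = 4, c = 5, d = -4.
So h(s) = s^3 + 4s^2 + 5s - 4.
Then h(7) = 570.

570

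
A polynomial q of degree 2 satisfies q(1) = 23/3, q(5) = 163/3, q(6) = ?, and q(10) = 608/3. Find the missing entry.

76

The 3 known points determine the degree-2 polynomial uniquely.
Write q(u) = au^2 + bu + c. Substituting each data point gives a linear system:
  a + b + c = 23/3
  25a + 5b + c = 163/3
  100a + 10b + c = 608/3
Solving the system yields a = 2, b = -1/3, c = 6.
So q(u) = 2u² - (1/3)u + 6.
Then q(6) = 76.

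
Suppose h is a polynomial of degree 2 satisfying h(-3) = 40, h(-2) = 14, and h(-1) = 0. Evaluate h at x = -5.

Write h(x) = ax^2 + bx + c. Substituting each data point gives a linear system:
  9a - 3b + c = 40
  4a - 2b + c = 14
  a - b + c = 0
Solving the system yields a = 6, b = 4, c = -2.
So h(x) = 6x² + 4x - 2.
Then h(-5) = 128.

128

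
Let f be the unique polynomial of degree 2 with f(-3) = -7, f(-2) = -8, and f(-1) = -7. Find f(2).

8

Write f(s) = as^2 + bs + c. Substituting each data point gives a linear system:
  9a - 3b + c = -7
  4a - 2b + c = -8
  a - b + c = -7
Solving the system yields a = 1, b = 4, c = -4.
So f(s) = s^2 + 4s - 4.
Then f(2) = 8.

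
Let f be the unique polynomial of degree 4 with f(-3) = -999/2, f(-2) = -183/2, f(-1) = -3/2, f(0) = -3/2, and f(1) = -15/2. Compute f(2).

-159/2

Using the Lagrange interpolation formula with nodes -3, -2, -1, 0, 1:
  L_0(s) = (s + 2)(s + 1)s(s - 1) / 24
  L_1(s) = (s + 3)(s + 1)s(s - 1) / -6
  L_2(s) = (s + 3)(s + 2)s(s - 1) / 4
  L_3(s) = (s + 3)(s + 2)(s + 1)(s - 1) / -6
  L_4(s) = (s + 3)(s + 2)(s + 1)s / 24
Then f(s) = -999/2·L_0(s) - 183/2·L_1(s) - 3/2·L_2(s) - 3/2·L_3(s) - 15/2·L_4(s).
Expanding and collecting terms gives f(s) = -6s^4 + 2s^3 + 3s^2 - 5s - 3/2.
Evaluating at s = 2: f(2) = -159/2.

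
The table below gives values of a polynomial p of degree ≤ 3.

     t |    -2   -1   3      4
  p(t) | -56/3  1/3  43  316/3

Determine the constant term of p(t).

Write p(t) = at^3 + bt^2 + ct + d. Substituting each data point gives a linear system:
  -8a + 4b - 2c + d = -56/3
  -a + b - c + d = 1/3
  27a + 9b + 3c + d = 43
  64a + 16b + 4c + d = 316/3
Solving the system yields a = 2, b = -5/3, c = 0, d = 4.
So p(t) = 2t^3 - (5/3)t^2 + 4.
The constant term is 4.

4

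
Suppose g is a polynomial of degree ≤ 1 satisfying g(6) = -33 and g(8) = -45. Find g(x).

g(x) = -6x + 3

Write g(x) = ax + b. Substituting each data point gives a linear system:
  6a + b = -33
  8a + b = -45
Solving the system yields a = -6, b = 3.
So g(x) = -6x + 3.
Check: g(6) = -33. ✓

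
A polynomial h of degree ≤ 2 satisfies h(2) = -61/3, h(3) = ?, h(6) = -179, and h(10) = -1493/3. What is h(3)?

-45

The 3 known points determine the degree-2 polynomial uniquely.
Write h(s) = as^2 + bs + c. Substituting each data point gives a linear system:
  4a + 2b + c = -61/3
  36a + 6b + c = -179
  100a + 10b + c = -1493/3
Solving the system yields a = -5, b = 1/3, c = -1.
So h(s) = -5s^2 + (1/3)s - 1.
Then h(3) = -45.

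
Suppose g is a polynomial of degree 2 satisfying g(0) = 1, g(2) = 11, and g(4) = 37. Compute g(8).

137

Forward differences of the values at s = 0, 2, 4:
  g  : 1  11  37
  Δ  : 10  26
  Δ^2: 16
The second differences are constant, confirming degree 2.
Interpolating (Newton forward form) and evaluating at s = 8 gives g(8) = 137.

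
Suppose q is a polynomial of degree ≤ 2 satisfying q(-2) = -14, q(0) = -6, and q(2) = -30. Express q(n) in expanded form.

Using the Lagrange interpolation formula with nodes -2, 0, 2:
  L_0(n) = n(n - 2) / 8
  L_1(n) = (n + 2)(n - 2) / -4
  L_2(n) = (n + 2)n / 8
Then q(n) = -14·L_0(n) - 6·L_1(n) - 30·L_2(n).
Expanding and collecting terms gives q(n) = -4n^2 - 4n - 6.
Check: q(2) = -30. ✓

q(n) = -4n^2 - 4n - 6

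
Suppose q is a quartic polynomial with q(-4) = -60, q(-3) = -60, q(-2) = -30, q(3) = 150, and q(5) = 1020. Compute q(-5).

Using the Lagrange interpolation formula with nodes -4, -3, -2, 3, 5:
  L_0(n) = (n + 3)(n + 2)(n - 3)(n - 5) / 126
  L_1(n) = (n + 4)(n + 2)(n - 3)(n - 5) / -48
  L_2(n) = (n + 4)(n + 3)(n - 3)(n - 5) / 70
  L_3(n) = (n + 4)(n + 3)(n + 2)(n - 5) / -420
  L_4(n) = (n + 4)(n + 3)(n + 2)(n - 3) / 1008
Then q(n) = -60·L_0(n) - 60·L_1(n) - 30·L_2(n) + 150·L_3(n) + 1020·L_4(n).
Expanding and collecting terms gives q(n) = n^4 + 4n^3 - 4n^2 - n.
Evaluating at n = -5: q(-5) = 30.

30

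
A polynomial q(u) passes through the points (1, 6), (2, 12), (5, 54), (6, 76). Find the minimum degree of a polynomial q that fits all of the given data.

2

Divided differences on the nodes 1, 2, 5, 6:
  order 0: 6  12  54  76
  order 1: 6  14  22
  order 2: 2  2
  order 3: 0
The order-2 divided differences are all 2 (nonzero) and every higher order vanishes, so the data lies on a polynomial of degree exactly 2.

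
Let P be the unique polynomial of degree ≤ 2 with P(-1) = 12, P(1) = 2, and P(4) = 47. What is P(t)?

P(t) = 4t^2 - 5t + 3

Using the Lagrange interpolation formula with nodes -1, 1, 4:
  L_0(t) = (t - 1)(t - 4) / 10
  L_1(t) = (t + 1)(t - 4) / -6
  L_2(t) = (t + 1)(t - 1) / 15
Then P(t) = 12·L_0(t) + 2·L_1(t) + 47·L_2(t).
Expanding and collecting terms gives P(t) = 4t² - 5t + 3.
Check: P(1) = 2. ✓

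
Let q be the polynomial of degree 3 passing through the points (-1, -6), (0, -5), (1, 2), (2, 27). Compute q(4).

179

Forward differences of the values at x = -1, 0, 1, 2:
  q  : -6  -5  2  27
  Δ  : 1  7  25
  Δ^2: 6  18
  Δ^3: 12
The third differences are constant, confirming degree 3.
Interpolating (Newton forward form) and evaluating at x = 4 gives q(4) = 179.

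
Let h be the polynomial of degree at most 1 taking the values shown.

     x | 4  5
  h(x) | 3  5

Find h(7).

Using the Lagrange interpolation formula with nodes 4, 5:
  L_0(x) = (x - 5) / -1
  L_1(x) = (x - 4) / 1
Then h(x) = 3·L_0(x) + 5·L_1(x).
Expanding and collecting terms gives h(x) = 2x - 5.
Evaluating at x = 7: h(7) = 9.

9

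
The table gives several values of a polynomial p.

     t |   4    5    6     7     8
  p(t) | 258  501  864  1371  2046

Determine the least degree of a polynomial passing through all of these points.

Forward differences of the values at t = 4, 5, 6, 7, 8:
  p  : 258  501  864  1371  2046
  Δ  : 243  363  507  675
  Δ^2: 120  144  168
  Δ^3: 24  24
  Δ^4: 0
The third differences are constant (24) and nonzero, while all higher differences vanish, so the minimal degree is 3.

3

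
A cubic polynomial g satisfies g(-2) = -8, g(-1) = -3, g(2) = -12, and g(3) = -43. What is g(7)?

Write g(t) = at^3 + bt^2 + ct + d. Substituting each data point gives a linear system:
  -8a + 4b - 2c + d = -8
  -a + b - c + d = -3
  8a + 4b + 2c + d = -12
  27a + 9b + 3c + d = -43
Solving the system yields a = -1, b = -3, c = 3, d = 2.
So g(t) = -t³ - 3t² + 3t + 2.
Then g(7) = -467.

-467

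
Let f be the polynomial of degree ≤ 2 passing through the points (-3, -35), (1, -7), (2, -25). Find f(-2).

Using the Lagrange interpolation formula with nodes -3, 1, 2:
  L_0(u) = (u - 1)(u - 2) / 20
  L_1(u) = (u + 3)(u - 2) / -4
  L_2(u) = (u + 3)(u - 1) / 5
Then f(u) = -35·L_0(u) - 7·L_1(u) - 25·L_2(u).
Expanding and collecting terms gives f(u) = -5u^2 - 3u + 1.
Evaluating at u = -2: f(-2) = -13.

-13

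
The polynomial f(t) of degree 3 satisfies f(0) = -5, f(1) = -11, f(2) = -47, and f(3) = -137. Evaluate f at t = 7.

-1517

Write f(t) = at^3 + bt^2 + ct + d. Substituting each data point gives a linear system:
  d = -5
  a + b + c + d = -11
  8a + 4b + 2c + d = -47
  27a + 9b + 3c + d = -137
Solving the system yields a = -4, b = -3, c = 1, d = -5.
So f(t) = -4t³ - 3t² + t - 5.
Then f(7) = -1517.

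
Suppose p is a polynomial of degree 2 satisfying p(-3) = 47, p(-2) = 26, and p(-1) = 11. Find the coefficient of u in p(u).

Write p(u) = au^2 + bu + c. Substituting each data point gives a linear system:
  9a - 3b + c = 47
  4a - 2b + c = 26
  a - b + c = 11
Solving the system yields a = 3, b = -6, c = 2.
So p(u) = 3u^2 - 6u + 2.
The coefficient of u is -6.

-6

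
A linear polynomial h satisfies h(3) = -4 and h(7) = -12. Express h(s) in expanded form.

Write h(s) = as + b. Substituting each data point gives a linear system:
  3a + b = -4
  7a + b = -12
Solving the system yields a = -2, b = 2.
So h(s) = -2s + 2.
Check: h(7) = -12. ✓

h(s) = -2s + 2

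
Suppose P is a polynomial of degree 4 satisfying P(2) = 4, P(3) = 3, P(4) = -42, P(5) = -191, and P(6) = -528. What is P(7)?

-1161

Write P(s) = as^4 + bs^3 + cs^2 + ds + e. Substituting each data point gives a linear system:
  16a + 8b + 4c + 2d + e = 4
  81a + 27b + 9c + 3d + e = 3
  256a + 64b + 16c + 4d + e = -42
  625a + 125b + 25c + 5d + e = -191
  1296a + 216b + 36c + 6d + e = -528
Solving the system yields a = -1, b = 4, c = -3, d = 3, e = -6.
So P(s) = -s⁴ + 4s³ - 3s² + 3s - 6.
Then P(7) = -1161.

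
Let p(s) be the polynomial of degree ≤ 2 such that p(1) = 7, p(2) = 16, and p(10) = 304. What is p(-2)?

16

Write p(s) = as^2 + bs + c. Substituting each data point gives a linear system:
  a + b + c = 7
  4a + 2b + c = 16
  100a + 10b + c = 304
Solving the system yields a = 3, b = 0, c = 4.
So p(s) = 3s² + 4.
Then p(-2) = 16.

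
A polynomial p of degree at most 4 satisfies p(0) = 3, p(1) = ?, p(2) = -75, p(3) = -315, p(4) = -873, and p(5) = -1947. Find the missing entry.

-3

On equispaced nodes a degree-4 polynomial has vanishing fifth forward difference, so
  - p(0) + 5·p(1) - 10·p(2) + 10·p(3) - 5·p(4) + p(5) = 0.
Substituting the known values and solving for p(1):
  5·p(1) = -15
  p(1) = -3.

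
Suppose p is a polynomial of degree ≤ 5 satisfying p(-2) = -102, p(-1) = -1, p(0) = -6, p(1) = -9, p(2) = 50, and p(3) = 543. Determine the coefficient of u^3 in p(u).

Write p(u) = au^5 + bu^4 + cu^3 + du^2 + eu + k. Substituting each data point gives a linear system:
  -32a + 16b - 8c + 4d - 2e + k = -102
  -a + b - c + d - e + k = -1
  k = -6
  a + b + c + d + e + k = -9
  32a + 16b + 8c + 4d + 2e + k = 50
  243a + 81b + 27c + 9d + 3e + k = 543
Solving the system yields a = 3, b = -2, c = -1, d = 3, e = -6, k = -6.
So p(u) = 3u^5 - 2u^4 - u^3 + 3u^2 - 6u - 6.
The coefficient of u^3 is -1.

-1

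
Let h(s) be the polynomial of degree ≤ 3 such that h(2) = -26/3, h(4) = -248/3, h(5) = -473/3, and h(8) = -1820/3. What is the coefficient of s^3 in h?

Write h(s) = as^3 + bs^2 + cs + d. Substituting each data point gives a linear system:
  8a + 4b + 2c + d = -26/3
  64a + 16b + 4c + d = -248/3
  125a + 25b + 5c + d = -473/3
  512a + 64b + 8c + d = -1820/3
Solving the system yields a = -1, b = -5/3, c = 1, d = 4.
So h(s) = -s^3 - (5/3)s^2 + s + 4.
The leading coefficient is -1.

-1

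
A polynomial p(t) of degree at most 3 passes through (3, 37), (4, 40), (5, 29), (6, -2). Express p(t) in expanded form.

Write p(t) = at^3 + bt^2 + ct + d. Substituting each data point gives a linear system:
  27a + 9b + 3c + d = 37
  64a + 16b + 4c + d = 40
  125a + 25b + 5c + d = 29
  216a + 36b + 6c + d = -2
Solving the system yields a = -1, b = 5, c = 5, d = 4.
So p(t) = -t^3 + 5t^2 + 5t + 4.
Check: p(3) = 37. ✓

p(t) = -t^3 + 5t^2 + 5t + 4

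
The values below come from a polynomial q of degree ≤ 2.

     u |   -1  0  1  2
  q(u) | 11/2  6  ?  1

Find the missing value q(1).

On equispaced nodes a degree-2 polynomial has vanishing third forward difference, so
  - q(-1) + 3·q(0) - 3·q(1) + q(2) = 0.
Substituting the known values and solving for q(1):
  -3·q(1) = -27/2
  q(1) = 9/2.

9/2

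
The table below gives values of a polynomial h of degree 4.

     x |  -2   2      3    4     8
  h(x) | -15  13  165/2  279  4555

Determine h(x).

h(x) = x^4 + (3/2)x^3 - 5x^2 + x + 3

Write h(x) = ax^4 + bx^3 + cx^2 + dx + e. Substituting each data point gives a linear system:
  16a - 8b + 4c - 2d + e = -15
  16a + 8b + 4c + 2d + e = 13
  81a + 27b + 9c + 3d + e = 165/2
  256a + 64b + 16c + 4d + e = 279
  4096a + 512b + 64c + 8d + e = 4555
Solving the system yields a = 1, b = 3/2, c = -5, d = 1, e = 3.
So h(x) = x^4 + (3/2)x^3 - 5x^2 + x + 3.
Check: h(8) = 4555. ✓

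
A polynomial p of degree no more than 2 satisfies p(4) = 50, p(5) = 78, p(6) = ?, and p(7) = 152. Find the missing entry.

112

On equispaced nodes a degree-2 polynomial has vanishing third forward difference, so
  - p(4) + 3·p(5) - 3·p(6) + p(7) = 0.
Substituting the known values and solving for p(6):
  -3·p(6) = -336
  p(6) = 112.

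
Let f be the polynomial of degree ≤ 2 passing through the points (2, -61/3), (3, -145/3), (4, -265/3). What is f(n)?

Write f(n) = an^2 + bn + c. Substituting each data point gives a linear system:
  4a + 2b + c = -61/3
  9a + 3b + c = -145/3
  16a + 4b + c = -265/3
Solving the system yields a = -6, b = 2, c = -1/3.
So f(n) = -6n² + 2n - 1/3.
Check: f(2) = -61/3. ✓

f(n) = -6n^2 + 2n - 1/3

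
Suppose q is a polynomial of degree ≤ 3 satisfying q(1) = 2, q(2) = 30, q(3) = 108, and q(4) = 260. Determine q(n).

q(n) = 4n^3 + n^2 - 3n

Write q(n) = an^3 + bn^2 + cn + d. Substituting each data point gives a linear system:
  a + b + c + d = 2
  8a + 4b + 2c + d = 30
  27a + 9b + 3c + d = 108
  64a + 16b + 4c + d = 260
Solving the system yields a = 4, b = 1, c = -3, d = 0.
So q(n) = 4n^3 + n^2 - 3n.
Check: q(4) = 260. ✓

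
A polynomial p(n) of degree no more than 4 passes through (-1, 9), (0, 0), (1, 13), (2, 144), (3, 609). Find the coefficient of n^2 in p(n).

Write p(n) = an^4 + bn^3 + cn^2 + dn + e. Substituting each data point gives a linear system:
  a - b + c - d + e = 9
  e = 0
  a + b + c + d + e = 13
  16a + 8b + 4c + 2d + e = 144
  81a + 27b + 9c + 3d + e = 609
Solving the system yields a = 5, b = 6, c = 6, d = -4, e = 0.
So p(n) = 5n⁴ + 6n³ + 6n² - 4n.
The coefficient of n^2 is 6.

6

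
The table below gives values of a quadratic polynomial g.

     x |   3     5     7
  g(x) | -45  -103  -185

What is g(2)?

-25

Using the Lagrange interpolation formula with nodes 3, 5, 7:
  L_0(x) = (x - 5)(x - 7) / 8
  L_1(x) = (x - 3)(x - 7) / -4
  L_2(x) = (x - 3)(x - 5) / 8
Then g(x) = -45·L_0(x) - 103·L_1(x) - 185·L_2(x).
Expanding and collecting terms gives g(x) = -3x^2 - 5x - 3.
Evaluating at x = 2: g(2) = -25.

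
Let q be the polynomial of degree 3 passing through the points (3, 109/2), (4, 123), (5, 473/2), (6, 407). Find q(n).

Write q(n) = an^3 + bn^2 + cn + d. Substituting each data point gives a linear system:
  27a + 9b + 3c + d = 109/2
  64a + 16b + 4c + d = 123
  125a + 25b + 5c + d = 473/2
  216a + 36b + 6c + d = 407
Solving the system yields a = 2, b = -3/2, c = 5, d = -1.
So q(n) = 2n^3 - (3/2)n^2 + 5n - 1.
Check: q(6) = 407. ✓

q(n) = 2n^3 - (3/2)n^2 + 5n - 1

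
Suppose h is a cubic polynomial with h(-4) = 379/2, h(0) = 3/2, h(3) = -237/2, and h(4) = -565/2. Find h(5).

Using the Lagrange interpolation formula with nodes -4, 0, 3, 4:
  L_0(s) = s(s - 3)(s - 4) / -224
  L_1(s) = (s + 4)(s - 3)(s - 4) / 48
  L_2(s) = (s + 4)s(s - 4) / -21
  L_3(s) = (s + 4)s(s - 3) / 32
Then h(s) = 379/2·L_0(s) + 3/2·L_1(s) - 237/2·L_2(s) - 565/2·L_3(s).
Expanding and collecting terms gives h(s) = -4s^3 - 3s^2 + 5s + 3/2.
Evaluating at s = 5: h(5) = -1097/2.

-1097/2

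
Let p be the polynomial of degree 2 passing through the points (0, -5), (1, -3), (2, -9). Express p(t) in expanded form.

Write p(t) = at^2 + bt + c. Substituting each data point gives a linear system:
  c = -5
  a + b + c = -3
  4a + 2b + c = -9
Solving the system yields a = -4, b = 6, c = -5.
So p(t) = -4t^2 + 6t - 5.
Check: p(0) = -5. ✓

p(t) = -4t^2 + 6t - 5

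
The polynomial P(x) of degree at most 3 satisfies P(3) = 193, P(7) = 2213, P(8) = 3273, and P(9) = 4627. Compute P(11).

8361

Write P(x) = ax^3 + bx^2 + cx + d. Substituting each data point gives a linear system:
  27a + 9b + 3c + d = 193
  343a + 49b + 7c + d = 2213
  512a + 64b + 8c + d = 3273
  729a + 81b + 9c + d = 4627
Solving the system yields a = 6, b = 3, c = 1, d = 1.
So P(x) = 6x^3 + 3x^2 + x + 1.
Then P(11) = 8361.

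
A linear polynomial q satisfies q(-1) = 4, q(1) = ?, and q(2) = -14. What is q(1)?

The 2 known points determine the degree-1 polynomial uniquely.
Write q(u) = au + b. Substituting each data point gives a linear system:
  -a + b = 4
  2a + b = -14
Solving the system yields a = -6, b = -2.
So q(u) = -6u - 2.
Then q(1) = -8.

-8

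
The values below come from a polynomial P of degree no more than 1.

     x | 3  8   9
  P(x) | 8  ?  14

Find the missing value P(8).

13

The 2 known points determine the degree-1 polynomial uniquely.
Write P(x) = ax + b. Substituting each data point gives a linear system:
  3a + b = 8
  9a + b = 14
Solving the system yields a = 1, b = 5.
So P(x) = x + 5.
Then P(8) = 13.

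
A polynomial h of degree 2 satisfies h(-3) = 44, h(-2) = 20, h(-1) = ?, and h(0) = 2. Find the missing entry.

6

The 3 known points determine the degree-2 polynomial uniquely.
Write h(s) = as^2 + bs + c. Substituting each data point gives a linear system:
  9a - 3b + c = 44
  4a - 2b + c = 20
  c = 2
Solving the system yields a = 5, b = 1, c = 2.
So h(s) = 5s^2 + s + 2.
Then h(-1) = 6.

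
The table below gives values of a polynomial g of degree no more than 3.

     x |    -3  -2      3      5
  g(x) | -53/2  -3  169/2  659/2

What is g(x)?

g(x) = 2x^3 + 3x^2 + (1/2)x + 2

Using the Lagrange interpolation formula with nodes -3, -2, 3, 5:
  L_0(x) = (x + 2)(x - 3)(x - 5) / -48
  L_1(x) = (x + 3)(x - 3)(x - 5) / 35
  L_2(x) = (x + 3)(x + 2)(x - 5) / -60
  L_3(x) = (x + 3)(x + 2)(x - 3) / 112
Then g(x) = -53/2·L_0(x) - 3·L_1(x) + 169/2·L_2(x) + 659/2·L_3(x).
Expanding and collecting terms gives g(x) = 2x³ + 3x² + (1/2)x + 2.
Check: g(5) = 659/2. ✓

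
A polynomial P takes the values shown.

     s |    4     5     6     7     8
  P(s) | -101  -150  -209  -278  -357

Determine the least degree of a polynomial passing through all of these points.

2

Forward differences of the values at s = 4, 5, 6, 7, 8:
  P  : -101  -150  -209  -278  -357
  Δ  : -49  -59  -69  -79
  Δ^2: -10  -10  -10
  Δ^3: 0  0
  Δ^4: 0
The second differences are constant (-10) and nonzero, while all higher differences vanish, so the minimal degree is 2.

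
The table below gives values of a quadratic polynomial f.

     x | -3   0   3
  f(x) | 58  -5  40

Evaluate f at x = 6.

193

Using the Lagrange interpolation formula with nodes -3, 0, 3:
  L_0(x) = x(x - 3) / 18
  L_1(x) = (x + 3)(x - 3) / -9
  L_2(x) = (x + 3)x / 18
Then f(x) = 58·L_0(x) - 5·L_1(x) + 40·L_2(x).
Expanding and collecting terms gives f(x) = 6x^2 - 3x - 5.
Evaluating at x = 6: f(6) = 193.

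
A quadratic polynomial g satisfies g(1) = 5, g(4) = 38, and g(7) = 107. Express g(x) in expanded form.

Using the Lagrange interpolation formula with nodes 1, 4, 7:
  L_0(x) = (x - 4)(x - 7) / 18
  L_1(x) = (x - 1)(x - 7) / -9
  L_2(x) = (x - 1)(x - 4) / 18
Then g(x) = 5·L_0(x) + 38·L_1(x) + 107·L_2(x).
Expanding and collecting terms gives g(x) = 2x^2 + x + 2.
Check: g(4) = 38. ✓

g(x) = 2x^2 + x + 2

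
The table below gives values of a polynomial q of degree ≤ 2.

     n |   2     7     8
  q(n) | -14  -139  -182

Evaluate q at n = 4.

Using the Lagrange interpolation formula with nodes 2, 7, 8:
  L_0(n) = (n - 7)(n - 8) / 30
  L_1(n) = (n - 2)(n - 8) / -5
  L_2(n) = (n - 2)(n - 7) / 6
Then q(n) = -14·L_0(n) - 139·L_1(n) - 182·L_2(n).
Expanding and collecting terms gives q(n) = -3n² + 2n - 6.
Evaluating at n = 4: q(4) = -46.

-46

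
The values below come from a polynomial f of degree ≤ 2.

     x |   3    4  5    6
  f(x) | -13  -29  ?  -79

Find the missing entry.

On equispaced nodes a degree-2 polynomial has vanishing third forward difference, so
  - f(3) + 3·f(4) - 3·f(5) + f(6) = 0.
Substituting the known values and solving for f(5):
  -3·f(5) = 153
  f(5) = -51.

-51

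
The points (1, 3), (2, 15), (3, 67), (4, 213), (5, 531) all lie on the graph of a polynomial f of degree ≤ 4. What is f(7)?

Write f(s) = as^4 + bs^3 + cs^2 + ds + e. Substituting each data point gives a linear system:
  a + b + c + d + e = 3
  16a + 8b + 4c + 2d + e = 15
  81a + 27b + 9c + 3d + e = 67
  256a + 64b + 16c + 4d + e = 213
  625a + 125b + 25c + 5d + e = 531
Solving the system yields a = 1, b = -1, c = 1, d = 1, e = 1.
So f(s) = s⁴ - s³ + s² + s + 1.
Then f(7) = 2115.

2115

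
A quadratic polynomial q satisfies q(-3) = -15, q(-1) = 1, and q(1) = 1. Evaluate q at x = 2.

-5

Write q(x) = ax^2 + bx + c. Substituting each data point gives a linear system:
  9a - 3b + c = -15
  a - b + c = 1
  a + b + c = 1
Solving the system yields a = -2, b = 0, c = 3.
So q(x) = -2x² + 3.
Then q(2) = -5.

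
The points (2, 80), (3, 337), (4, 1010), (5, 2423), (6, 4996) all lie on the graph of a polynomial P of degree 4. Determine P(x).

P(x) = 4x^4 - 2x^3 + 6x^2 + 5x - 2

Write P(x) = ax^4 + bx^3 + cx^2 + dx + e. Substituting each data point gives a linear system:
  16a + 8b + 4c + 2d + e = 80
  81a + 27b + 9c + 3d + e = 337
  256a + 64b + 16c + 4d + e = 1010
  625a + 125b + 25c + 5d + e = 2423
  1296a + 216b + 36c + 6d + e = 4996
Solving the system yields a = 4, b = -2, c = 6, d = 5, e = -2.
So P(x) = 4x^4 - 2x^3 + 6x^2 + 5x - 2.
Check: P(6) = 4996. ✓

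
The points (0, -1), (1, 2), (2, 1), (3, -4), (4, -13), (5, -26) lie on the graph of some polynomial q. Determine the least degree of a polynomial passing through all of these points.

2

Forward differences of the values at t = 0, 1, 2, 3, 4, 5:
  q  : -1  2  1  -4  -13  -26
  Δ  : 3  -1  -5  -9  -13
  Δ^2: -4  -4  -4  -4
  Δ^3: 0  0  0
  Δ^4: 0  0
  Δ^5: 0
The second differences are constant (-4) and nonzero, while all higher differences vanish, so the minimal degree is 2.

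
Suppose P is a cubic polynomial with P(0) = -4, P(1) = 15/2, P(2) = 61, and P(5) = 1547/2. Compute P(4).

414

Write P(s) = as^3 + bs^2 + cs + d. Substituting each data point gives a linear system:
  d = -4
  a + b + c + d = 15/2
  8a + 4b + 2c + d = 61
  125a + 25b + 5c + d = 1547/2
Solving the system yields a = 5, b = 6, c = 1/2, d = -4.
So P(s) = 5s^3 + 6s^2 + (1/2)s - 4.
Then P(4) = 414.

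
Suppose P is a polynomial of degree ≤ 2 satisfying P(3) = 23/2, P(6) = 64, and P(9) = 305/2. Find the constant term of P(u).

-5

Write P(u) = au^2 + bu + c. Substituting each data point gives a linear system:
  9a + 3b + c = 23/2
  36a + 6b + c = 64
  81a + 9b + c = 305/2
Solving the system yields a = 2, b = -1/2, c = -5.
So P(u) = 2u² - (1/2)u - 5.
The constant term is -5.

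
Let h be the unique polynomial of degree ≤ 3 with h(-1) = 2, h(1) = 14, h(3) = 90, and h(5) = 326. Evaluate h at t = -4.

-106

Write h(t) = at^3 + bt^2 + ct + d. Substituting each data point gives a linear system:
  -a + b - c + d = 2
  a + b + c + d = 14
  27a + 9b + 3c + d = 90
  125a + 25b + 5c + d = 326
Solving the system yields a = 2, b = 2, c = 4, d = 6.
So h(t) = 2t^3 + 2t^2 + 4t + 6.
Then h(-4) = -106.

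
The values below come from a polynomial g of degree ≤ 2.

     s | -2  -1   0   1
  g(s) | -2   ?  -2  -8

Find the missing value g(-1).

0

The 3 known points determine the degree-2 polynomial uniquely.
Write g(s) = as^2 + bs + c. Substituting each data point gives a linear system:
  4a - 2b + c = -2
  c = -2
  a + b + c = -8
Solving the system yields a = -2, b = -4, c = -2.
So g(s) = -2s² - 4s - 2.
Then g(-1) = 0.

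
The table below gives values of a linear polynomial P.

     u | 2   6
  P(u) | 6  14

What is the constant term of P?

2

Write P(u) = au + b. Substituting each data point gives a linear system:
  2a + b = 6
  6a + b = 14
Solving the system yields a = 2, b = 2.
So P(u) = 2u + 2.
The constant term is 2.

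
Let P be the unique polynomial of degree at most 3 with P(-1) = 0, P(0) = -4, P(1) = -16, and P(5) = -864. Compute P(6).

Write P(n) = an^3 + bn^2 + cn + d. Substituting each data point gives a linear system:
  -a + b - c + d = 0
  d = -4
  a + b + c + d = -16
  125a + 25b + 5c + d = -864
Solving the system yields a = -6, b = -4, c = -2, d = -4.
So P(n) = -6n³ - 4n² - 2n - 4.
Then P(6) = -1456.

-1456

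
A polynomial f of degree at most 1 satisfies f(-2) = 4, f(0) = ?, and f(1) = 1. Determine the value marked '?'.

2

The 2 known points determine the degree-1 polynomial uniquely.
Write f(u) = au + b. Substituting each data point gives a linear system:
  -2a + b = 4
  a + b = 1
Solving the system yields a = -1, b = 2.
So f(u) = -u + 2.
Then f(0) = 2.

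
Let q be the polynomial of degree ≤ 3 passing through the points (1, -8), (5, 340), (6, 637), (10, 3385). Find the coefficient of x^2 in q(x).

Write q(x) = ax^3 + bx^2 + cx + d. Substituting each data point gives a linear system:
  a + b + c + d = -8
  125a + 25b + 5c + d = 340
  216a + 36b + 6c + d = 637
  1000a + 100b + 10c + d = 3385
Solving the system yields a = 4, b = -6, c = -1, d = -5.
So q(x) = 4x^3 - 6x^2 - x - 5.
The coefficient of x^2 is -6.

-6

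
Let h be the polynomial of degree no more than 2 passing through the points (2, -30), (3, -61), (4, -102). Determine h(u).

Using the Lagrange interpolation formula with nodes 2, 3, 4:
  L_0(u) = (u - 3)(u - 4) / 2
  L_1(u) = (u - 2)(u - 4) / -1
  L_2(u) = (u - 2)(u - 3) / 2
Then h(u) = -30·L_0(u) - 61·L_1(u) - 102·L_2(u).
Expanding and collecting terms gives h(u) = -5u^2 - 6u + 2.
Check: h(2) = -30. ✓

h(u) = -5u^2 - 6u + 2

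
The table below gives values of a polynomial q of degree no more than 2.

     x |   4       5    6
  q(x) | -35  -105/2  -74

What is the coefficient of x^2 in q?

Write q(x) = ax^2 + bx + c. Substituting each data point gives a linear system:
  16a + 4b + c = -35
  25a + 5b + c = -105/2
  36a + 6b + c = -74
Solving the system yields a = -2, b = 1/2, c = -5.
So q(x) = -2x^2 + (1/2)x - 5.
The leading coefficient is -2.

-2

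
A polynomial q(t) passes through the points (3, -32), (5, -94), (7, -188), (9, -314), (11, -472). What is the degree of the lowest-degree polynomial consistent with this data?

2

Forward differences of the values at t = 3, 5, 7, 9, 11:
  q  : -32  -94  -188  -314  -472
  Δ  : -62  -94  -126  -158
  Δ^2: -32  -32  -32
  Δ^3: 0  0
  Δ^4: 0
The second differences are constant (-32) and nonzero, while all higher differences vanish, so the minimal degree is 2.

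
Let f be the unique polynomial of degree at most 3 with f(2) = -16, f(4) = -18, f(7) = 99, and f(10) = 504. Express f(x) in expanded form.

f(x) = x^3 - 5x^2 + x - 6

Write f(x) = ax^3 + bx^2 + cx + d. Substituting each data point gives a linear system:
  8a + 4b + 2c + d = -16
  64a + 16b + 4c + d = -18
  343a + 49b + 7c + d = 99
  1000a + 100b + 10c + d = 504
Solving the system yields a = 1, b = -5, c = 1, d = -6.
So f(x) = x^3 - 5x^2 + x - 6.
Check: f(10) = 504. ✓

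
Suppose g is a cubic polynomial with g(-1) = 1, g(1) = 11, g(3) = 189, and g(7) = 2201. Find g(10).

Using the Lagrange interpolation formula with nodes -1, 1, 3, 7:
  L_0(u) = (u - 1)(u - 3)(u - 7) / -64
  L_1(u) = (u + 1)(u - 3)(u - 7) / 24
  L_2(u) = (u + 1)(u - 1)(u - 7) / -32
  L_3(u) = (u + 1)(u - 1)(u - 3) / 192
Then g(u) = 1·L_0(u) + 11·L_1(u) + 189·L_2(u) + 2201·L_3(u).
Expanding and collecting terms gives g(u) = 6u^3 + 3u^2 - u + 3.
Evaluating at u = 10: g(10) = 6293.

6293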